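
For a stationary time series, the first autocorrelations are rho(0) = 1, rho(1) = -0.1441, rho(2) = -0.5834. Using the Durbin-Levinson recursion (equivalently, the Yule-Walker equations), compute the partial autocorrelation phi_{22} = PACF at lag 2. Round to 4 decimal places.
\phi_{22} = -0.6170

The PACF at lag k is phi_{kk}, the last component of the solution
to the Yule-Walker system G_k phi = r_k where
  (G_k)_{ij} = rho(|i - j|), (r_k)_i = rho(i), i,j = 1..k.
Equivalently, Durbin-Levinson gives phi_{kk} iteratively:
  phi_{11} = rho(1)
  phi_{kk} = [rho(k) - sum_{j=1..k-1} phi_{k-1,j} rho(k-j)]
            / [1 - sum_{j=1..k-1} phi_{k-1,j} rho(j)],
  phi_{k,j} = phi_{k-1,j} - phi_{kk} phi_{k-1,k-j},  j = 1..k-1.
Step k = 1:
  phi_11 = rho(1) = -0.1441.
Step k = 2:
  phi_22 = [rho(2) - phi_11 rho(1)] / [1 - phi_11 rho(1)] = [-0.5834 - (-0.1441)(-0.1441)] / [1 - (-0.1441)(-0.1441)]
         = -0.60416481 / 0.97923519 = -0.617.
Therefore phi_{22} = -0.6170.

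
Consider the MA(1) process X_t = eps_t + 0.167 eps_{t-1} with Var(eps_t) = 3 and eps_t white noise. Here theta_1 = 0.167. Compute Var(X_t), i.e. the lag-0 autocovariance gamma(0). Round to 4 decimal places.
\gamma(0) = 3.0837

For an MA(q) process X_t = eps_t + sum_i theta_i eps_{t-i} with
Var(eps_t) = sigma^2, the variance is
  gamma(0) = sigma^2 * (1 + sum_i theta_i^2).
  sum_i theta_i^2 = (0.167)^2 = 0.027889.
  gamma(0) = 3 * (1 + 0.027889) = 3 * 1.027889 = 3.083667, which rounds to 3.0837.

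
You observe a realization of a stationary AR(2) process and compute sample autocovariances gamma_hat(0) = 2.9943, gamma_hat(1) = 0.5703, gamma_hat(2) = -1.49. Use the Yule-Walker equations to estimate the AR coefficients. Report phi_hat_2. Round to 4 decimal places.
\hat\phi_{2} = -0.5540

The Yule-Walker equations for an AR(p) process read, in matrix form,
  Gamma_p phi = r_p,   with   (Gamma_p)_{ij} = gamma(|i - j|),
                       (r_p)_i = gamma(i),   i,j = 1..p.
Substitute the sample gammas (Toeplitz matrix and right-hand side of size 2):
  Gamma_p = [[2.9943, 0.5703], [0.5703, 2.9943]]
  r_p     = [0.5703, -1.49]
Written out:
  2.9943 phi_1 + 0.5703 phi_2 = 0.5703
  0.5703 phi_1 + 2.9943 phi_2 = -1.49
Solve by Cramer's rule:
  det = gamma(0)^2 - gamma(1)^2 = (2.9943)^2 - (0.5703)^2 = 8.96583249 - 0.32524209 = 8.6405904
  phi_hat_1 = [gamma(1) gamma(0) - gamma(1) gamma(2)] / det = [(0.5703)(2.9943) - (0.5703)(-1.49)] / 8.6405904 = 2.55739629 / 8.6405904 = 0.296
  phi_hat_2 = [gamma(0) gamma(2) - gamma(1)^2] / det = [(2.9943)(-1.49) - (0.5703)^2] / 8.6405904 = -4.78674909 / 8.6405904 = -0.554
So phi_hat = [0.2960, -0.5540].
Therefore phi_hat_2 = -0.5540.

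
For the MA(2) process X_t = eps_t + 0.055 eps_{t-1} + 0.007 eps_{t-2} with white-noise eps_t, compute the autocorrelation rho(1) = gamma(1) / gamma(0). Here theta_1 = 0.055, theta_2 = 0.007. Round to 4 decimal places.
\rho(1) = 0.0552

For an MA(q) process with theta_0 = 1, the autocovariance is
  gamma(k) = sigma^2 * sum_{i=0..q-k} theta_i * theta_{i+k},
and rho(k) = gamma(k) / gamma(0). Sigma^2 cancels.
  numerator   = (1)*(0.055) + (0.055)*(0.007) = 0.055385.
  denominator = (1)^2 + (0.055)^2 + (0.007)^2 = 1.003074.
  rho(1) = 0.055385 / 1.003074 = 0.0552.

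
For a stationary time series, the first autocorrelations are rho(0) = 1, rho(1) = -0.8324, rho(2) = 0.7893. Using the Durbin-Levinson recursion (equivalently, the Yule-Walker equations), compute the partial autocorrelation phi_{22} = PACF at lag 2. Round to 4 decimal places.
\phi_{22} = 0.3139

The PACF at lag k is phi_{kk}, the last component of the solution
to the Yule-Walker system G_k phi = r_k where
  (G_k)_{ij} = rho(|i - j|), (r_k)_i = rho(i), i,j = 1..k.
Equivalently, Durbin-Levinson gives phi_{kk} iteratively:
  phi_{11} = rho(1)
  phi_{kk} = [rho(k) - sum_{j=1..k-1} phi_{k-1,j} rho(k-j)]
            / [1 - sum_{j=1..k-1} phi_{k-1,j} rho(j)],
  phi_{k,j} = phi_{k-1,j} - phi_{kk} phi_{k-1,k-j},  j = 1..k-1.
Step k = 1:
  phi_11 = rho(1) = -0.8324.
Step k = 2:
  phi_22 = [rho(2) - phi_11 rho(1)] / [1 - phi_11 rho(1)] = [0.7893 - (-0.8324)(-0.8324)] / [1 - (-0.8324)(-0.8324)]
         = 0.09641024 / 0.30711024 = 0.3139.
Therefore phi_{22} = 0.3139.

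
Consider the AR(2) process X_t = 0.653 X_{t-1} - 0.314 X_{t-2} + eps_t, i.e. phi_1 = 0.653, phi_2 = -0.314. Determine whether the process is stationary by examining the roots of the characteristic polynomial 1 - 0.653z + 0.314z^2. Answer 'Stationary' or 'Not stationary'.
\text{Stationary}

The AR(p) characteristic polynomial is P(z) = 1 - 0.653z + 0.314z^2.
Stationarity requires all roots to lie outside the unit circle, i.e. |z| > 1 for every root.
Set 1 + (-0.653) z + (0.314) z^2 = 0, i.e. a z^2 + b z + c = 0 with a = 0.314, b = -0.653, c = 1.
Discriminant D = b^2 - 4ac = (-0.653)^2 - 4*(0.314)*1 = 0.426409 - (1.256) = -0.829591.
D < 0, so the roots are the complex-conjugate pair z = (-b +/- i sqrt(-D)) / (2a) = 1.0398 +/- 1.4503i.
For a conjugate pair |z|^2 = z * conj(z) = (product of roots) = c/a = 1/(0.314) = 3.184713, so |z| = sqrt(3.184713) = 1.7846 for both roots.
Moduli of all roots: 1.7846, 1.7846.
All moduli strictly greater than 1? Yes.
Verdict: Stationary.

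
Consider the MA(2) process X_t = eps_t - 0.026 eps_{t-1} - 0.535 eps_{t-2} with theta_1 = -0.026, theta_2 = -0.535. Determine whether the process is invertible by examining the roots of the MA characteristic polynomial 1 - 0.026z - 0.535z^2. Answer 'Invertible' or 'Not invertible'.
\text{Invertible}

The MA(q) characteristic polynomial is P(z) = 1 - 0.026z - 0.535z^2.
Invertibility requires all roots to lie outside the unit circle, i.e. |z| > 1 for every root.
Set 1 + (-0.026) z + (-0.535) z^2 = 0, i.e. a z^2 + b z + c = 0 with a = -0.535, b = -0.026, c = 1.
Discriminant D = b^2 - 4ac = (-0.026)^2 - 4*(-0.535)*1 = 0.000676 - (-2.14) = 2.140676.
D >= 0, so the roots are real: z = (-b +/- sqrt(D)) / (2a) = (0.026 +/- 1.463105) / (-1.07).
  z_1 = (0.026 + 1.463105) / (-1.07) = -1.3917,   |z_1| = 1.3917.
  z_2 = (0.026 - 1.463105) / (-1.07) = 1.3431,   |z_2| = 1.3431.
Moduli of all roots: 1.3917, 1.3431.
All moduli strictly greater than 1? Yes.
Verdict: Invertible.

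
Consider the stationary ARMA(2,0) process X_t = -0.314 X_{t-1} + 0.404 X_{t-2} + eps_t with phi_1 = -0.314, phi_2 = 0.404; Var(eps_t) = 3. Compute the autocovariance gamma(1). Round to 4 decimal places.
\gamma(1) = -2.6145

Multiply the model equation by X_{t-k} and take expectations. With theta_0 = psi_0 = 1 and psi_j the MA(infinity) weights, this gives
  gamma(k) - sum_i phi_i gamma(k-i) = c_k,
  c_k = sigma^2 * sum_{j=k..q} theta_j psi_{j-k}   (c_k = 0 for k > q),
using gamma(-m) = gamma(m).
Pure AR (q = 0): c_0 = sigma^2 = 3, c_k = 0 for k >= 1.
Equations for k = 0, 1, 2 (AR order 2, c_2 = 0):
  (E0) gamma(0) = phi_1 gamma(1) + phi_2 gamma(2) + c_0
  (E1) gamma(1) = phi_1 gamma(0) + phi_2 gamma(1) + c_1
  (E2) gamma(2) = phi_1 gamma(1) + phi_2 gamma(0)
From (E1): gamma(1) = A gamma(0) + B with
  A = phi_1 / (1 - phi_2) = -0.314 / 0.596 = -0.526846,   B = c_1 / (1 - phi_2) = 0 / 0.596 = 0.
Insert (E2) into (E0): gamma(0) (1 - phi_2^2) = phi_1 (1 + phi_2) gamma(1) + c_0.
  phi_1 (1 + phi_2) = (-0.314)(1.404) = -0.440856,   1 - phi_2^2 = 0.836784.
Replace gamma(1) by A gamma(0) + B and collect gamma(0):
  gamma(0) [0.836784 - (-0.440856)(-0.526846)] = c_0 = 3
  gamma(0) * 0.604521 = 3
  gamma(0) = 3 / 0.604521 = 4.962607.
  gamma(1) = A gamma(0) = (-0.526846)(4.962607) = -2.614528.
Therefore gamma(1) = -2.6145 (to 4 decimal places).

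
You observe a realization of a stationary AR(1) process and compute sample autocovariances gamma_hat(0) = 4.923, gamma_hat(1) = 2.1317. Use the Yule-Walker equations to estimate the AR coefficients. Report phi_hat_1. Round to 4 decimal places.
\hat\phi_{1} = 0.4330

The Yule-Walker equations for an AR(p) process read, in matrix form,
  Gamma_p phi = r_p,   with   (Gamma_p)_{ij} = gamma(|i - j|),
                       (r_p)_i = gamma(i),   i,j = 1..p.
Substitute the sample gammas (Toeplitz matrix and right-hand side of size 1):
  Gamma_p = [[4.923]]
  r_p     = [2.1317]
With p = 1 this is the single equation gamma(0) phi_1 = gamma(1):
  phi_hat_1 = gamma(1) / gamma(0) = 2.1317 / 4.923 = 0.4330.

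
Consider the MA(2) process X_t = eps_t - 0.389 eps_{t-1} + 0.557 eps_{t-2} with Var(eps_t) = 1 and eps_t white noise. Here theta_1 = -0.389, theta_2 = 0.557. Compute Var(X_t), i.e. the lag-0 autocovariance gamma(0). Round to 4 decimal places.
\gamma(0) = 1.4616

For an MA(q) process X_t = eps_t + sum_i theta_i eps_{t-i} with
Var(eps_t) = sigma^2, the variance is
  gamma(0) = sigma^2 * (1 + sum_i theta_i^2).
  sum_i theta_i^2 = (-0.389)^2 + (0.557)^2 = 0.151321 + 0.310249 = 0.46157.
  gamma(0) = 1 * (1 + 0.46157) = 1 * 1.46157 = 1.46157, which rounds to 1.4616.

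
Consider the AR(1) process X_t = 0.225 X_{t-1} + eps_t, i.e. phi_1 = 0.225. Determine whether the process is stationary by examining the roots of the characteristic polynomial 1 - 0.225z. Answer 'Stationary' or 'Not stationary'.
\text{Stationary}

The AR(p) characteristic polynomial is P(z) = 1 - 0.225z.
Stationarity requires all roots to lie outside the unit circle, i.e. |z| > 1 for every root.
This is linear in z: 1 + (-0.225) z = 0  =>  z = -1/(-0.225) = 4.444444,  |z| = 4.444444.
Moduli of all roots: 4.4444.
All moduli strictly greater than 1? Yes.
Verdict: Stationary.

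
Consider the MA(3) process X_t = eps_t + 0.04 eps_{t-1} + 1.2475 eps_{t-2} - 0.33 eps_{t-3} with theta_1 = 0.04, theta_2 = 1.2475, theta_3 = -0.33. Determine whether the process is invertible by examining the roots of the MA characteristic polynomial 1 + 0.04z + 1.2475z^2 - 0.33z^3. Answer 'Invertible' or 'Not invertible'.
\text{Not invertible}

The MA(q) characteristic polynomial is P(z) = 1 + 0.04z + 1.2475z^2 - 0.33z^3.
Invertibility requires all roots to lie outside the unit circle, i.e. |z| > 1 for every root.
Degree 3: look for a simple real root z0 first, then factor out (1 - z/z0) and solve the remaining quadratic.
Testing z0 = 4: P(4) = 1 + (0.04)(4) + (1.2475)(4)^2 + (-0.33)(4)^3
  = 1 + (0.16) + (19.96) + (-21.12) = 0.  So z_0 = 4 is a root, |z_0| = 4.
Divide out the factor (1 - 0.25 z) = (1 - z/z0) (since 1/z0 = 0.25):
  P(z) = (1 - 0.25 z)(1 + (0.29) z + (1.32) z^2)
  [check: z-coef 0.29 - (0.25) = 0.04; z^2-coef 1.32 - (0.25)(0.29) = 1.2475; z^3-coef -(0.25)(1.32) = -0.33.]
Remaining roots from the quadratic factor 1 + (0.29) z + (1.32) z^2:
  Set 1 + (0.29) z + (1.32) z^2 = 0, i.e. a z^2 + b z + c = 0 with a = 1.32, b = 0.29, c = 1.
  Discriminant D = b^2 - 4ac = (0.29)^2 - 4*(1.32)*1 = 0.0841 - (5.28) = -5.1959.
  D < 0, so the roots are the complex-conjugate pair z = (-b +/- i sqrt(-D)) / (2a) = -0.1098 +/- 0.8634i.
  For a conjugate pair |z|^2 = z * conj(z) = (product of roots) = c/a = 1/(1.32) = 0.757576, so |z| = sqrt(0.757576) = 0.8704 for both roots.
Moduli of all roots: 4.0000, 0.8704, 0.8704.
All moduli strictly greater than 1? No.
Verdict: Not invertible.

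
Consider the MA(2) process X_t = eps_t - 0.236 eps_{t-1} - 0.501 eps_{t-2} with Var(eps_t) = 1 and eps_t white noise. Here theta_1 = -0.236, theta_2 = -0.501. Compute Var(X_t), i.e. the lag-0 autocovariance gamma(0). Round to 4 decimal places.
\gamma(0) = 1.3067

For an MA(q) process X_t = eps_t + sum_i theta_i eps_{t-i} with
Var(eps_t) = sigma^2, the variance is
  gamma(0) = sigma^2 * (1 + sum_i theta_i^2).
  sum_i theta_i^2 = (-0.236)^2 + (-0.501)^2 = 0.055696 + 0.251001 = 0.306697.
  gamma(0) = 1 * (1 + 0.306697) = 1 * 1.306697 = 1.306697, which rounds to 1.3067.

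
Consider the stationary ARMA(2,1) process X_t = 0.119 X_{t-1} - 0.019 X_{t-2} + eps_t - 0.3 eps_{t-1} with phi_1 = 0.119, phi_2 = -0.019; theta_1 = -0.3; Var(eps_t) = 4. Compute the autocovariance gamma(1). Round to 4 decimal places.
\gamma(1) = -0.6944

Multiply the model equation by X_{t-k} and take expectations. With theta_0 = psi_0 = 1 and psi_j the MA(infinity) weights, this gives
  gamma(k) - sum_i phi_i gamma(k-i) = c_k,
  c_k = sigma^2 * sum_{j=k..q} theta_j psi_{j-k}   (c_k = 0 for k > q),
using gamma(-m) = gamma(m).
psi-weights needed (psi_j = theta_j + sum_i phi_i psi_{j-i}):
  psi_1 = theta_1 + phi_1 = -0.3 + (0.119) = -0.181
Right-hand sides:
  c_0 = sigma^2 (1 + theta_1 psi_1) = 4 * (1 + (-0.3)(-0.181)) = 4 * 1.0543 = 4.2172
  c_1 = sigma^2 theta_1 = 4 * (-0.3) = -1.2
  c_2 = 0
Equations for k = 0, 1, 2 (AR order 2, c_2 = 0):
  (E0) gamma(0) = phi_1 gamma(1) + phi_2 gamma(2) + c_0
  (E1) gamma(1) = phi_1 gamma(0) + phi_2 gamma(1) + c_1
  (E2) gamma(2) = phi_1 gamma(1) + phi_2 gamma(0)
From (E1): gamma(1) = A gamma(0) + B with
  A = phi_1 / (1 - phi_2) = 0.119 / 1.019 = 0.116781,   B = c_1 / (1 - phi_2) = -1.2 / 1.019 = -1.177625.
Insert (E2) into (E0): gamma(0) (1 - phi_2^2) = phi_1 (1 + phi_2) gamma(1) + c_0.
  phi_1 (1 + phi_2) = (0.119)(0.981) = 0.116739,   1 - phi_2^2 = 0.999639.
Replace gamma(1) by A gamma(0) + B and collect gamma(0):
  gamma(0) [0.999639 - (0.116739)(0.116781)] = (0.116739)(-1.177625) + 4.2172
  gamma(0) * 0.986006 = 4.079725
  gamma(0) = 4.079725 / 0.986006 = 4.137627.
  gamma(1) = A gamma(0) + B = (0.116781)(4.137627) + (-1.177625) = -0.694428.
Therefore gamma(1) = -0.6944 (to 4 decimal places).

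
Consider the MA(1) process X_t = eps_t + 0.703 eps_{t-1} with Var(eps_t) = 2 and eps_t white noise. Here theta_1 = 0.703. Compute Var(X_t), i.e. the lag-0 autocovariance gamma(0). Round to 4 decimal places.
\gamma(0) = 2.9884

For an MA(q) process X_t = eps_t + sum_i theta_i eps_{t-i} with
Var(eps_t) = sigma^2, the variance is
  gamma(0) = sigma^2 * (1 + sum_i theta_i^2).
  sum_i theta_i^2 = (0.703)^2 = 0.494209.
  gamma(0) = 2 * (1 + 0.494209) = 2 * 1.494209 = 2.988418, which rounds to 2.9884.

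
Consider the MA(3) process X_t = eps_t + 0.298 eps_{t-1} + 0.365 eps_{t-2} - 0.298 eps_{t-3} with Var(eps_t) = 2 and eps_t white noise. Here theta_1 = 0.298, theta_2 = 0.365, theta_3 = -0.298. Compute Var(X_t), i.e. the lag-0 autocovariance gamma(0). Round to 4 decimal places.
\gamma(0) = 2.6217

For an MA(q) process X_t = eps_t + sum_i theta_i eps_{t-i} with
Var(eps_t) = sigma^2, the variance is
  gamma(0) = sigma^2 * (1 + sum_i theta_i^2).
  sum_i theta_i^2 = (0.298)^2 + (0.365)^2 + (-0.298)^2 = 0.088804 + 0.133225 + 0.088804 = 0.310833.
  gamma(0) = 2 * (1 + 0.310833) = 2 * 1.310833 = 2.621666, which rounds to 2.6217.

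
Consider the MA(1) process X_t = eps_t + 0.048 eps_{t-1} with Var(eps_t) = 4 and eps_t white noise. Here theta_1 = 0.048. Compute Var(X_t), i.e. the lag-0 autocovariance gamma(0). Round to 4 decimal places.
\gamma(0) = 4.0092

For an MA(q) process X_t = eps_t + sum_i theta_i eps_{t-i} with
Var(eps_t) = sigma^2, the variance is
  gamma(0) = sigma^2 * (1 + sum_i theta_i^2).
  sum_i theta_i^2 = (0.048)^2 = 0.002304.
  gamma(0) = 4 * (1 + 0.002304) = 4 * 1.002304 = 4.009216, which rounds to 4.0092.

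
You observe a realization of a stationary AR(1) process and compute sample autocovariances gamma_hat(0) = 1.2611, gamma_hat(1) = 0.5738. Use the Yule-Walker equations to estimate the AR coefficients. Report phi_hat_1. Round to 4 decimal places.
\hat\phi_{1} = 0.4550

The Yule-Walker equations for an AR(p) process read, in matrix form,
  Gamma_p phi = r_p,   with   (Gamma_p)_{ij} = gamma(|i - j|),
                       (r_p)_i = gamma(i),   i,j = 1..p.
Substitute the sample gammas (Toeplitz matrix and right-hand side of size 1):
  Gamma_p = [[1.2611]]
  r_p     = [0.5738]
With p = 1 this is the single equation gamma(0) phi_1 = gamma(1):
  phi_hat_1 = gamma(1) / gamma(0) = 0.5738 / 1.2611 = 0.4550.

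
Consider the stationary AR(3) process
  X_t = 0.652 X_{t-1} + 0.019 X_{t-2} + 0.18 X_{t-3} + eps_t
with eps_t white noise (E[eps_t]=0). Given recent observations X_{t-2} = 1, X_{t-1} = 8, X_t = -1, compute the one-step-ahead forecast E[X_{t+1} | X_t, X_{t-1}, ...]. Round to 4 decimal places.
E[X_{t+1} \mid \mathcal F_t] = -0.3200

For an AR(p) model X_t = c + sum_i phi_i X_{t-i} + eps_t, the
one-step-ahead conditional mean is
  E[X_{t+1} | X_t, ...] = c + sum_i phi_i X_{t+1-i}.
Substitute known values:
  E[X_{t+1} | ...] = (0.652) * (-1) + (0.019) * (8) + (0.18) * (1)
                   = -0.3200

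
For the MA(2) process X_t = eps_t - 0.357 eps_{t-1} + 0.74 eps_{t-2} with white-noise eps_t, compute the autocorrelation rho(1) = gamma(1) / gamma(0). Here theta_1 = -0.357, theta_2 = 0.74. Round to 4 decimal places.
\rho(1) = -0.3708

For an MA(q) process with theta_0 = 1, the autocovariance is
  gamma(k) = sigma^2 * sum_{i=0..q-k} theta_i * theta_{i+k},
and rho(k) = gamma(k) / gamma(0). Sigma^2 cancels.
  numerator   = (1)*(-0.357) + (-0.357)*(0.74) = -0.62118.
  denominator = (1)^2 + (-0.357)^2 + (0.74)^2 = 1.675049.
  rho(1) = -0.62118 / 1.675049 = -0.3708.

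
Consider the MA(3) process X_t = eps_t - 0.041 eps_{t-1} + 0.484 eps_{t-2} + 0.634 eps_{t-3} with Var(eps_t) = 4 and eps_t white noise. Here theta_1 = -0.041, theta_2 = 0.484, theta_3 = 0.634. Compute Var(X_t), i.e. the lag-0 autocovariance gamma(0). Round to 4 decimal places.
\gamma(0) = 6.5516

For an MA(q) process X_t = eps_t + sum_i theta_i eps_{t-i} with
Var(eps_t) = sigma^2, the variance is
  gamma(0) = sigma^2 * (1 + sum_i theta_i^2).
  sum_i theta_i^2 = (-0.041)^2 + (0.484)^2 + (0.634)^2 = 0.001681 + 0.234256 + 0.401956 = 0.637893.
  gamma(0) = 4 * (1 + 0.637893) = 4 * 1.637893 = 6.551572, which rounds to 6.5516.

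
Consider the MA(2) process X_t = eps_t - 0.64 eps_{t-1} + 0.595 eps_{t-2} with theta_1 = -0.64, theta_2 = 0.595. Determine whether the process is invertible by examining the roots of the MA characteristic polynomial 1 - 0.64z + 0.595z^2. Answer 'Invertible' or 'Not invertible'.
\text{Invertible}

The MA(q) characteristic polynomial is P(z) = 1 - 0.64z + 0.595z^2.
Invertibility requires all roots to lie outside the unit circle, i.e. |z| > 1 for every root.
Set 1 + (-0.64) z + (0.595) z^2 = 0, i.e. a z^2 + b z + c = 0 with a = 0.595, b = -0.64, c = 1.
Discriminant D = b^2 - 4ac = (-0.64)^2 - 4*(0.595)*1 = 0.4096 - (2.38) = -1.9704.
D < 0, so the roots are the complex-conjugate pair z = (-b +/- i sqrt(-D)) / (2a) = 0.5378 +/- 1.1796i.
For a conjugate pair |z|^2 = z * conj(z) = (product of roots) = c/a = 1/(0.595) = 1.680672, so |z| = sqrt(1.680672) = 1.2964 for both roots.
Moduli of all roots: 1.2964, 1.2964.
All moduli strictly greater than 1? Yes.
Verdict: Invertible.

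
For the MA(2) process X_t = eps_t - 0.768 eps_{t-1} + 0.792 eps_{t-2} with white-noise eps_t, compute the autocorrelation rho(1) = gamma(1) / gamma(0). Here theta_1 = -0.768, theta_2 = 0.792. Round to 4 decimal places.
\rho(1) = -0.6207

For an MA(q) process with theta_0 = 1, the autocovariance is
  gamma(k) = sigma^2 * sum_{i=0..q-k} theta_i * theta_{i+k},
and rho(k) = gamma(k) / gamma(0). Sigma^2 cancels.
  numerator   = (1)*(-0.768) + (-0.768)*(0.792) = -1.376256.
  denominator = (1)^2 + (-0.768)^2 + (0.792)^2 = 2.217088.
  rho(1) = -1.376256 / 2.217088 = -0.6207.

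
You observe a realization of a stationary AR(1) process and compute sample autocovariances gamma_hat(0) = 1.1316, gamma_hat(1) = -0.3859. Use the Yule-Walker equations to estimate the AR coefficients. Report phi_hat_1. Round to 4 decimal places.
\hat\phi_{1} = -0.3410

The Yule-Walker equations for an AR(p) process read, in matrix form,
  Gamma_p phi = r_p,   with   (Gamma_p)_{ij} = gamma(|i - j|),
                       (r_p)_i = gamma(i),   i,j = 1..p.
Substitute the sample gammas (Toeplitz matrix and right-hand side of size 1):
  Gamma_p = [[1.1316]]
  r_p     = [-0.3859]
With p = 1 this is the single equation gamma(0) phi_1 = gamma(1):
  phi_hat_1 = gamma(1) / gamma(0) = -0.3859 / 1.1316 = -0.3410.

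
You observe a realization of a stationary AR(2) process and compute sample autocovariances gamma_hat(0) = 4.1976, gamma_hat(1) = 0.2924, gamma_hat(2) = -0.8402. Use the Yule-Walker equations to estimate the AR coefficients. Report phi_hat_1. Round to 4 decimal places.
\hat\phi_{1} = 0.0840

The Yule-Walker equations for an AR(p) process read, in matrix form,
  Gamma_p phi = r_p,   with   (Gamma_p)_{ij} = gamma(|i - j|),
                       (r_p)_i = gamma(i),   i,j = 1..p.
Substitute the sample gammas (Toeplitz matrix and right-hand side of size 2):
  Gamma_p = [[4.1976, 0.2924], [0.2924, 4.1976]]
  r_p     = [0.2924, -0.8402]
Written out:
  4.1976 phi_1 + 0.2924 phi_2 = 0.2924
  0.2924 phi_1 + 4.1976 phi_2 = -0.8402
Solve by Cramer's rule:
  det = gamma(0)^2 - gamma(1)^2 = (4.1976)^2 - (0.2924)^2 = 17.61984576 - 0.08549776 = 17.534348
  phi_hat_1 = [gamma(1) gamma(0) - gamma(1) gamma(2)] / det = [(0.2924)(4.1976) - (0.2924)(-0.8402)] / 17.534348 = 1.47305272 / 17.534348 = 0.084
  phi_hat_2 = [gamma(0) gamma(2) - gamma(1)^2] / det = [(4.1976)(-0.8402) - (0.2924)^2] / 17.534348 = -3.61232128 / 17.534348 = -0.206
So phi_hat = [0.0840, -0.2060].
Therefore phi_hat_1 = 0.0840.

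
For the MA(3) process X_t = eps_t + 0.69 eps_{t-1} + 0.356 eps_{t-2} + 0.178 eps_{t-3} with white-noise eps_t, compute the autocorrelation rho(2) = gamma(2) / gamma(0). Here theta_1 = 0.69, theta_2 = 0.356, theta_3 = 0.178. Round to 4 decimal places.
\rho(2) = 0.2929

For an MA(q) process with theta_0 = 1, the autocovariance is
  gamma(k) = sigma^2 * sum_{i=0..q-k} theta_i * theta_{i+k},
and rho(k) = gamma(k) / gamma(0). Sigma^2 cancels.
  numerator   = (1)*(0.356) + (0.69)*(0.178) = 0.47882.
  denominator = (1)^2 + (0.69)^2 + (0.356)^2 + (0.178)^2 = 1.63452.
  rho(2) = 0.47882 / 1.63452 = 0.2929.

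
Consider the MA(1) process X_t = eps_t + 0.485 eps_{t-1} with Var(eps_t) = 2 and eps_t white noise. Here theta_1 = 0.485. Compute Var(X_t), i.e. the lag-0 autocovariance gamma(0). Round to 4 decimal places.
\gamma(0) = 2.4705

For an MA(q) process X_t = eps_t + sum_i theta_i eps_{t-i} with
Var(eps_t) = sigma^2, the variance is
  gamma(0) = sigma^2 * (1 + sum_i theta_i^2).
  sum_i theta_i^2 = (0.485)^2 = 0.235225.
  gamma(0) = 2 * (1 + 0.235225) = 2 * 1.235225 = 2.47045, which rounds to 2.4705.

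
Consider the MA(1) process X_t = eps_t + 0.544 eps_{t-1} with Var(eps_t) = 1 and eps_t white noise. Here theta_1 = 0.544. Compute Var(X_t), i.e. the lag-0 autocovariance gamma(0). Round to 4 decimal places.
\gamma(0) = 1.2959

For an MA(q) process X_t = eps_t + sum_i theta_i eps_{t-i} with
Var(eps_t) = sigma^2, the variance is
  gamma(0) = sigma^2 * (1 + sum_i theta_i^2).
  sum_i theta_i^2 = (0.544)^2 = 0.295936.
  gamma(0) = 1 * (1 + 0.295936) = 1 * 1.295936 = 1.295936, which rounds to 1.2959.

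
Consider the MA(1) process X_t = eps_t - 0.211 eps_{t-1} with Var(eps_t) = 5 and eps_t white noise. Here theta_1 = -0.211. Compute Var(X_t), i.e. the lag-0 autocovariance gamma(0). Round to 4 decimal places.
\gamma(0) = 5.2226

For an MA(q) process X_t = eps_t + sum_i theta_i eps_{t-i} with
Var(eps_t) = sigma^2, the variance is
  gamma(0) = sigma^2 * (1 + sum_i theta_i^2).
  sum_i theta_i^2 = (-0.211)^2 = 0.044521.
  gamma(0) = 5 * (1 + 0.044521) = 5 * 1.044521 = 5.222605, which rounds to 5.2226.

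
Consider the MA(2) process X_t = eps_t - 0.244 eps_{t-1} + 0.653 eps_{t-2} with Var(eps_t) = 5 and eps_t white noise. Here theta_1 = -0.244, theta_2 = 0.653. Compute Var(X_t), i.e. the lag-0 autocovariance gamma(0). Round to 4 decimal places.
\gamma(0) = 7.4297

For an MA(q) process X_t = eps_t + sum_i theta_i eps_{t-i} with
Var(eps_t) = sigma^2, the variance is
  gamma(0) = sigma^2 * (1 + sum_i theta_i^2).
  sum_i theta_i^2 = (-0.244)^2 + (0.653)^2 = 0.059536 + 0.426409 = 0.485945.
  gamma(0) = 5 * (1 + 0.485945) = 5 * 1.485945 = 7.429725, which rounds to 7.4297.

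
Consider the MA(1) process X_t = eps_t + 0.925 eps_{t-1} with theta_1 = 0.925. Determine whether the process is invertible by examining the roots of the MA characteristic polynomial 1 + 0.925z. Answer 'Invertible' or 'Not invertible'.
\text{Invertible}

The MA(q) characteristic polynomial is P(z) = 1 + 0.925z.
Invertibility requires all roots to lie outside the unit circle, i.e. |z| > 1 for every root.
This is linear in z: 1 + (0.925) z = 0  =>  z = -1/(0.925) = -1.081081,  |z| = 1.081081.
Moduli of all roots: 1.0811.
All moduli strictly greater than 1? Yes.
Verdict: Invertible.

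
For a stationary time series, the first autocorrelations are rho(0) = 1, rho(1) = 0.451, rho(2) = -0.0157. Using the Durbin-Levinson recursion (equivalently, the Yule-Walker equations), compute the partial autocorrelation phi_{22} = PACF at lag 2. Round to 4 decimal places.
\phi_{22} = -0.2750

The PACF at lag k is phi_{kk}, the last component of the solution
to the Yule-Walker system G_k phi = r_k where
  (G_k)_{ij} = rho(|i - j|), (r_k)_i = rho(i), i,j = 1..k.
Equivalently, Durbin-Levinson gives phi_{kk} iteratively:
  phi_{11} = rho(1)
  phi_{kk} = [rho(k) - sum_{j=1..k-1} phi_{k-1,j} rho(k-j)]
            / [1 - sum_{j=1..k-1} phi_{k-1,j} rho(j)],
  phi_{k,j} = phi_{k-1,j} - phi_{kk} phi_{k-1,k-j},  j = 1..k-1.
Step k = 1:
  phi_11 = rho(1) = 0.451.
Step k = 2:
  phi_22 = [rho(2) - phi_11 rho(1)] / [1 - phi_11 rho(1)] = [-0.0157 - (0.451)(0.451)] / [1 - (0.451)(0.451)]
         = -0.219101 / 0.796599 = -0.275.
Therefore phi_{22} = -0.2750.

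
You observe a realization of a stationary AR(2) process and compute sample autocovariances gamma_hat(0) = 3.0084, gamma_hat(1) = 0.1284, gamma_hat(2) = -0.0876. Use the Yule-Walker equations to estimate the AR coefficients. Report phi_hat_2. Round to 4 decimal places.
\hat\phi_{2} = -0.0310

The Yule-Walker equations for an AR(p) process read, in matrix form,
  Gamma_p phi = r_p,   with   (Gamma_p)_{ij} = gamma(|i - j|),
                       (r_p)_i = gamma(i),   i,j = 1..p.
Substitute the sample gammas (Toeplitz matrix and right-hand side of size 2):
  Gamma_p = [[3.0084, 0.1284], [0.1284, 3.0084]]
  r_p     = [0.1284, -0.0876]
Written out:
  3.0084 phi_1 + 0.1284 phi_2 = 0.1284
  0.1284 phi_1 + 3.0084 phi_2 = -0.0876
Solve by Cramer's rule:
  det = gamma(0)^2 - gamma(1)^2 = (3.0084)^2 - (0.1284)^2 = 9.05047056 - 0.01648656 = 9.033984
  phi_hat_1 = [gamma(1) gamma(0) - gamma(1) gamma(2)] / det = [(0.1284)(3.0084) - (0.1284)(-0.0876)] / 9.033984 = 0.3975264 / 9.033984 = 0.044
  phi_hat_2 = [gamma(0) gamma(2) - gamma(1)^2] / det = [(3.0084)(-0.0876) - (0.1284)^2] / 9.033984 = -0.2800224 / 9.033984 = -0.031
So phi_hat = [0.0440, -0.0310].
Therefore phi_hat_2 = -0.0310.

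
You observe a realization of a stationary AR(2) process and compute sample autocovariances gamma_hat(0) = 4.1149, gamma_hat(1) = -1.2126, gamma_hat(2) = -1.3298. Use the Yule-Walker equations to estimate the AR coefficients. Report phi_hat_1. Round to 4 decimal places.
\hat\phi_{1} = -0.4270

The Yule-Walker equations for an AR(p) process read, in matrix form,
  Gamma_p phi = r_p,   with   (Gamma_p)_{ij} = gamma(|i - j|),
                       (r_p)_i = gamma(i),   i,j = 1..p.
Substitute the sample gammas (Toeplitz matrix and right-hand side of size 2):
  Gamma_p = [[4.1149, -1.2126], [-1.2126, 4.1149]]
  r_p     = [-1.2126, -1.3298]
Written out:
  4.1149 phi_1 - 1.2126 phi_2 = -1.2126
  -1.2126 phi_1 + 4.1149 phi_2 = -1.3298
Solve by Cramer's rule:
  det = gamma(0)^2 - gamma(1)^2 = (4.1149)^2 - (-1.2126)^2 = 16.93240201 - 1.47039876 = 15.46200325
  phi_hat_1 = [gamma(1) gamma(0) - gamma(1) gamma(2)] / det = [(-1.2126)(4.1149) - (-1.2126)(-1.3298)] / 15.46200325 = -6.60224322 / 15.46200325 = -0.427
  phi_hat_2 = [gamma(0) gamma(2) - gamma(1)^2] / det = [(4.1149)(-1.3298) - (-1.2126)^2] / 15.46200325 = -6.94239278 / 15.46200325 = -0.449
So phi_hat = [-0.4270, -0.4490].
Therefore phi_hat_1 = -0.4270.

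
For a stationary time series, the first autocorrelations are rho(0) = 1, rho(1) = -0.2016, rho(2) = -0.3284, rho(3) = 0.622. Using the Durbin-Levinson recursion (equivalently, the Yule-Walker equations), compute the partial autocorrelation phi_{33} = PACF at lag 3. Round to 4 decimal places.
\phi_{33} = 0.5539

The PACF at lag k is phi_{kk}, the last component of the solution
to the Yule-Walker system G_k phi = r_k where
  (G_k)_{ij} = rho(|i - j|), (r_k)_i = rho(i), i,j = 1..k.
Equivalently, Durbin-Levinson gives phi_{kk} iteratively:
  phi_{11} = rho(1)
  phi_{kk} = [rho(k) - sum_{j=1..k-1} phi_{k-1,j} rho(k-j)]
            / [1 - sum_{j=1..k-1} phi_{k-1,j} rho(j)],
  phi_{k,j} = phi_{k-1,j} - phi_{kk} phi_{k-1,k-j},  j = 1..k-1.
Step k = 1:
  phi_11 = rho(1) = -0.2016.
Step k = 2:
  phi_22 = [rho(2) - phi_11 rho(1)] / [1 - phi_11 rho(1)] = [-0.3284 - (-0.2016)(-0.2016)] / [1 - (-0.2016)(-0.2016)]
         = -0.36904256 / 0.95935744 = -0.384677.
  Update: phi_21 = phi_11 - phi_22 phi_11 = -0.2016 - (-0.384677)(-0.2016) = -0.279151.
Step k = 3:
  phi_33 = [rho(3) - phi_21 rho(2) - phi_22 rho(1)] / [1 - phi_21 rho(1) - phi_22 rho(2)]
    numerator   = 0.622 - (-0.279151)(-0.3284) - (-0.384677)(-0.2016) = 0.45277602
    denominator = 1 - (-0.279151)(-0.2016) - (-0.384677)(-0.3284) = 0.81739533
  phi_33 = 0.45277602 / 0.81739533 = 0.5539.
Therefore phi_{33} = 0.5539.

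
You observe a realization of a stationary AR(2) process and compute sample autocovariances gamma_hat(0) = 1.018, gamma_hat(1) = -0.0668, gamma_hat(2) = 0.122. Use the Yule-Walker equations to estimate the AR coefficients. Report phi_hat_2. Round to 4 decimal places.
\hat\phi_{2} = 0.1160

The Yule-Walker equations for an AR(p) process read, in matrix form,
  Gamma_p phi = r_p,   with   (Gamma_p)_{ij} = gamma(|i - j|),
                       (r_p)_i = gamma(i),   i,j = 1..p.
Substitute the sample gammas (Toeplitz matrix and right-hand side of size 2):
  Gamma_p = [[1.018, -0.0668], [-0.0668, 1.018]]
  r_p     = [-0.0668, 0.122]
Written out:
  1.018 phi_1 - 0.0668 phi_2 = -0.0668
  -0.0668 phi_1 + 1.018 phi_2 = 0.122
Solve by Cramer's rule:
  det = gamma(0)^2 - gamma(1)^2 = (1.018)^2 - (-0.0668)^2 = 1.036324 - 0.00446224 = 1.03186176
  phi_hat_1 = [gamma(1) gamma(0) - gamma(1) gamma(2)] / det = [(-0.0668)(1.018) - (-0.0668)(0.122)] / 1.03186176 = -0.0598528 / 1.03186176 = -0.058
  phi_hat_2 = [gamma(0) gamma(2) - gamma(1)^2] / det = [(1.018)(0.122) - (-0.0668)^2] / 1.03186176 = 0.11973376 / 1.03186176 = 0.116
So phi_hat = [-0.0580, 0.1160].
Therefore phi_hat_2 = 0.1160.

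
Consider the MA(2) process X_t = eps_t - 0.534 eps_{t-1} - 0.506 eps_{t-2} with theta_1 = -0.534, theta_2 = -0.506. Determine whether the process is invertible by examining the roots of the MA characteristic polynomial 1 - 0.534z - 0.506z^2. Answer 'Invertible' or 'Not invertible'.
\text{Not invertible}

The MA(q) characteristic polynomial is P(z) = 1 - 0.534z - 0.506z^2.
Invertibility requires all roots to lie outside the unit circle, i.e. |z| > 1 for every root.
Set 1 + (-0.534) z + (-0.506) z^2 = 0, i.e. a z^2 + b z + c = 0 with a = -0.506, b = -0.534, c = 1.
Discriminant D = b^2 - 4ac = (-0.534)^2 - 4*(-0.506)*1 = 0.285156 - (-2.024) = 2.309156.
D >= 0, so the roots are real: z = (-b +/- sqrt(D)) / (2a) = (0.534 +/- 1.519591) / (-1.012).
  z_1 = (0.534 + 1.519591) / (-1.012) = -2.0292,   |z_1| = 2.0292.
  z_2 = (0.534 - 1.519591) / (-1.012) = 0.9739,   |z_2| = 0.9739.
Moduli of all roots: 2.0292, 0.9739.
All moduli strictly greater than 1? No.
Verdict: Not invertible.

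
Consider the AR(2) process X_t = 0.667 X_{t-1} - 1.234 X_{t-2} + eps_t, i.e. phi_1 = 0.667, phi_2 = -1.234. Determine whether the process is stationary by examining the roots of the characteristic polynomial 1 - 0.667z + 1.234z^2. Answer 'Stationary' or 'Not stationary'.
\text{Not stationary}

The AR(p) characteristic polynomial is P(z) = 1 - 0.667z + 1.234z^2.
Stationarity requires all roots to lie outside the unit circle, i.e. |z| > 1 for every root.
Set 1 + (-0.667) z + (1.234) z^2 = 0, i.e. a z^2 + b z + c = 0 with a = 1.234, b = -0.667, c = 1.
Discriminant D = b^2 - 4ac = (-0.667)^2 - 4*(1.234)*1 = 0.444889 - (4.936) = -4.491111.
D < 0, so the roots are the complex-conjugate pair z = (-b +/- i sqrt(-D)) / (2a) = 0.2703 +/- 0.8587i.
For a conjugate pair |z|^2 = z * conj(z) = (product of roots) = c/a = 1/(1.234) = 0.810373, so |z| = sqrt(0.810373) = 0.9002 for both roots.
Moduli of all roots: 0.9002, 0.9002.
All moduli strictly greater than 1? No.
Verdict: Not stationary.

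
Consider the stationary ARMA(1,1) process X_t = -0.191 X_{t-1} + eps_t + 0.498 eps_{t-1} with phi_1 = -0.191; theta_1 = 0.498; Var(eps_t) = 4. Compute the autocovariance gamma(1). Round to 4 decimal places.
\gamma(1) = 1.1533

Multiply the model equation by X_{t-k} and take expectations. With theta_0 = psi_0 = 1 and psi_j the MA(infinity) weights, this gives
  gamma(k) - sum_i phi_i gamma(k-i) = c_k,
  c_k = sigma^2 * sum_{j=k..q} theta_j psi_{j-k}   (c_k = 0 for k > q),
using gamma(-m) = gamma(m).
psi-weights needed (psi_j = theta_j + sum_i phi_i psi_{j-i}):
  psi_1 = theta_1 + phi_1 = 0.498 + (-0.191) = 0.307
Right-hand sides:
  c_0 = sigma^2 (1 + theta_1 psi_1) = 4 * (1 + (0.498)(0.307)) = 4 * 1.152886 = 4.611544
  c_1 = sigma^2 theta_1 = 4 * (0.498) = 1.992
  c_2 = 0
Equations for k = 0 and k = 1 (AR order 1):
  gamma(0) = phi_1 gamma(1) + c_0
  gamma(1) = phi_1 gamma(0) + c_1
Substituting the second into the first: gamma(0) (1 - phi_1^2) = c_0 + phi_1 c_1, so
  gamma(0) = (c_0 + phi_1 c_1) / (1 - phi_1^2) = (4.611544 + (-0.191)(1.992)) / (1 - (-0.191)^2) = 4.231072 / 0.963519 = 4.39127.
  gamma(1) = phi_1 gamma(0) + c_1 = (-0.191)(4.39127) + (1.992) = 1.153267.
Therefore gamma(1) = 1.1533 (to 4 decimal places).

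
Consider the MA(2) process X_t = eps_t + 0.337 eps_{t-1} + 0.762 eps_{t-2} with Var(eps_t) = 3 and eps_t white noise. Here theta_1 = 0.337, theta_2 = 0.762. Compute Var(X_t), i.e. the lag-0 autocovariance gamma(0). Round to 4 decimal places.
\gamma(0) = 5.0826

For an MA(q) process X_t = eps_t + sum_i theta_i eps_{t-i} with
Var(eps_t) = sigma^2, the variance is
  gamma(0) = sigma^2 * (1 + sum_i theta_i^2).
  sum_i theta_i^2 = (0.337)^2 + (0.762)^2 = 0.113569 + 0.580644 = 0.694213.
  gamma(0) = 3 * (1 + 0.694213) = 3 * 1.694213 = 5.082639, which rounds to 5.0826.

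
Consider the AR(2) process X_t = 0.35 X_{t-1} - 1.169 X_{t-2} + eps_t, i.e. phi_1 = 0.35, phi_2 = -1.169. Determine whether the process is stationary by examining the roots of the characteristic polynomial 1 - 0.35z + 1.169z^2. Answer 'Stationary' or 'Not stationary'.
\text{Not stationary}

The AR(p) characteristic polynomial is P(z) = 1 - 0.35z + 1.169z^2.
Stationarity requires all roots to lie outside the unit circle, i.e. |z| > 1 for every root.
Set 1 + (-0.35) z + (1.169) z^2 = 0, i.e. a z^2 + b z + c = 0 with a = 1.169, b = -0.35, c = 1.
Discriminant D = b^2 - 4ac = (-0.35)^2 - 4*(1.169)*1 = 0.1225 - (4.676) = -4.5535.
D < 0, so the roots are the complex-conjugate pair z = (-b +/- i sqrt(-D)) / (2a) = 0.1497 +/- 0.9127i.
For a conjugate pair |z|^2 = z * conj(z) = (product of roots) = c/a = 1/(1.169) = 0.855432, so |z| = sqrt(0.855432) = 0.9249 for both roots.
Moduli of all roots: 0.9249, 0.9249.
All moduli strictly greater than 1? No.
Verdict: Not stationary.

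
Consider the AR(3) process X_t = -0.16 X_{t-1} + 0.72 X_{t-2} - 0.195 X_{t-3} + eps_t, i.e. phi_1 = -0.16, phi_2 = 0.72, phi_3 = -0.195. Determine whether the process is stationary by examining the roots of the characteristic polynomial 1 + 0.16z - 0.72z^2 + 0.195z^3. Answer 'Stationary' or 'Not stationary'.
\text{Not stationary}

The AR(p) characteristic polynomial is P(z) = 1 + 0.16z - 0.72z^2 + 0.195z^3.
Stationarity requires all roots to lie outside the unit circle, i.e. |z| > 1 for every root.
Degree 3: look for a simple real root z0 first, then factor out (1 - z/z0) and solve the remaining quadratic.
Testing z0 = 2: P(2) = 1 + (0.16)(2) + (-0.72)(2)^2 + (0.195)(2)^3
  = 1 + (0.32) + (-2.88) + (1.56) = 0.  So z_0 = 2 is a root, |z_0| = 2.
Divide out the factor (1 - 0.5 z) = (1 - z/z0) (since 1/z0 = 0.5):
  P(z) = (1 - 0.5 z)(1 + (0.66) z + (-0.39) z^2)
  [check: z-coef 0.66 - (0.5) = 0.16; z^2-coef -0.39 - (0.5)(0.66) = -0.72; z^3-coef -(0.5)(-0.39) = 0.195.]
Remaining roots from the quadratic factor 1 + (0.66) z + (-0.39) z^2:
  Set 1 + (0.66) z + (-0.39) z^2 = 0, i.e. a z^2 + b z + c = 0 with a = -0.39, b = 0.66, c = 1.
  Discriminant D = b^2 - 4ac = (0.66)^2 - 4*(-0.39)*1 = 0.4356 - (-1.56) = 1.9956.
  D >= 0, so the roots are real: z = (-b +/- sqrt(D)) / (2a) = (-0.66 +/- 1.412657) / (-0.78).
    z_1 = (-0.66 + 1.412657) / (-0.78) = -0.9649,   |z_1| = 0.9649.
    z_2 = (-0.66 - 1.412657) / (-0.78) = 2.6573,   |z_2| = 2.6573.
Moduli of all roots: 2.0000, 0.9649, 2.6573.
All moduli strictly greater than 1? No.
Verdict: Not stationary.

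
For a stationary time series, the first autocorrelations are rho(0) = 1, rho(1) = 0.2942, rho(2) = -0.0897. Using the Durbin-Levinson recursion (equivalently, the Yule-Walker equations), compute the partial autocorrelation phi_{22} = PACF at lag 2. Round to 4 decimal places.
\phi_{22} = -0.1930

The PACF at lag k is phi_{kk}, the last component of the solution
to the Yule-Walker system G_k phi = r_k where
  (G_k)_{ij} = rho(|i - j|), (r_k)_i = rho(i), i,j = 1..k.
Equivalently, Durbin-Levinson gives phi_{kk} iteratively:
  phi_{11} = rho(1)
  phi_{kk} = [rho(k) - sum_{j=1..k-1} phi_{k-1,j} rho(k-j)]
            / [1 - sum_{j=1..k-1} phi_{k-1,j} rho(j)],
  phi_{k,j} = phi_{k-1,j} - phi_{kk} phi_{k-1,k-j},  j = 1..k-1.
Step k = 1:
  phi_11 = rho(1) = 0.2942.
Step k = 2:
  phi_22 = [rho(2) - phi_11 rho(1)] / [1 - phi_11 rho(1)] = [-0.0897 - (0.2942)(0.2942)] / [1 - (0.2942)(0.2942)]
         = -0.17625364 / 0.91344636 = -0.193.
Therefore phi_{22} = -0.1930.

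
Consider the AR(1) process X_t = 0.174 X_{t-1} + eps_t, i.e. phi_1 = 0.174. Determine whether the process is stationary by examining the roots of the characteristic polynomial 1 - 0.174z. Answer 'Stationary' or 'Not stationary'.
\text{Stationary}

The AR(p) characteristic polynomial is P(z) = 1 - 0.174z.
Stationarity requires all roots to lie outside the unit circle, i.e. |z| > 1 for every root.
This is linear in z: 1 + (-0.174) z = 0  =>  z = -1/(-0.174) = 5.747126,  |z| = 5.747126.
Moduli of all roots: 5.7471.
All moduli strictly greater than 1? Yes.
Verdict: Stationary.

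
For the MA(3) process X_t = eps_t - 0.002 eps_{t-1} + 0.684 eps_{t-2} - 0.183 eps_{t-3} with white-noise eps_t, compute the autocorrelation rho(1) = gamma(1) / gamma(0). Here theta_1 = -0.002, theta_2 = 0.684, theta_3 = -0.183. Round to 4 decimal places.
\rho(1) = -0.0856

For an MA(q) process with theta_0 = 1, the autocovariance is
  gamma(k) = sigma^2 * sum_{i=0..q-k} theta_i * theta_{i+k},
and rho(k) = gamma(k) / gamma(0). Sigma^2 cancels.
  numerator   = (1)*(-0.002) + (-0.002)*(0.684) + (0.684)*(-0.183) = -0.12854.
  denominator = (1)^2 + (-0.002)^2 + (0.684)^2 + (-0.183)^2 = 1.501349.
  rho(1) = -0.12854 / 1.501349 = -0.0856.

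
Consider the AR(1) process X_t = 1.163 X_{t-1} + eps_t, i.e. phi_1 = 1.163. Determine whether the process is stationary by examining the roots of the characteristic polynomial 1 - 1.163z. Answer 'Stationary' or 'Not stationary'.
\text{Not stationary}

The AR(p) characteristic polynomial is P(z) = 1 - 1.163z.
Stationarity requires all roots to lie outside the unit circle, i.e. |z| > 1 for every root.
This is linear in z: 1 + (-1.163) z = 0  =>  z = -1/(-1.163) = 0.859845,  |z| = 0.859845.
Moduli of all roots: 0.8598.
All moduli strictly greater than 1? No.
Verdict: Not stationary.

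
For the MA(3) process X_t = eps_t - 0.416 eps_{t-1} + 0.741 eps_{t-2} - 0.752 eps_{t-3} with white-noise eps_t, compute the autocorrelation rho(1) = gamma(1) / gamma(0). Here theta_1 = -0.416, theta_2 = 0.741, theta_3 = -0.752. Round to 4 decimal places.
\rho(1) = -0.5602

For an MA(q) process with theta_0 = 1, the autocovariance is
  gamma(k) = sigma^2 * sum_{i=0..q-k} theta_i * theta_{i+k},
and rho(k) = gamma(k) / gamma(0). Sigma^2 cancels.
  numerator   = (1)*(-0.416) + (-0.416)*(0.741) + (0.741)*(-0.752) = -1.281488.
  denominator = (1)^2 + (-0.416)^2 + (0.741)^2 + (-0.752)^2 = 2.287641.
  rho(1) = -1.281488 / 2.287641 = -0.5602.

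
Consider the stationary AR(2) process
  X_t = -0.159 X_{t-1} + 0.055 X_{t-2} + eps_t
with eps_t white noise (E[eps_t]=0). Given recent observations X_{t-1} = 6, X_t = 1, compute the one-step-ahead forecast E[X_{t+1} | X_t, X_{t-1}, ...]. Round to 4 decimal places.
E[X_{t+1} \mid \mathcal F_t] = 0.1710

For an AR(p) model X_t = c + sum_i phi_i X_{t-i} + eps_t, the
one-step-ahead conditional mean is
  E[X_{t+1} | X_t, ...] = c + sum_i phi_i X_{t+1-i}.
Substitute known values:
  E[X_{t+1} | ...] = (-0.159) * (1) + (0.055) * (6)
                   = 0.1710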